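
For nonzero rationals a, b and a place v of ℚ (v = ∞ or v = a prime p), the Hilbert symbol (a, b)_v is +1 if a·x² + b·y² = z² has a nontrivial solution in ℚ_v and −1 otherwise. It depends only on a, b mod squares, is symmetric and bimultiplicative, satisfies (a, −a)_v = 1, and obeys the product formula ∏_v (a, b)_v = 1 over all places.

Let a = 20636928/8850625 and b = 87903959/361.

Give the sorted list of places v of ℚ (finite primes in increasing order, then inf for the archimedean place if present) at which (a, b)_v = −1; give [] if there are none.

[41, 53]

(a, b) ≡ (53, 726479) mod (ℚ^×)²; places V = {2, 3, 5, 7, 11, 13, 17, 19, 29, 41, 47, 53, ∞}.
(a,b)_2: α=8, β=0; u≡5, v≡7 (mod 8); ε(u)ε(v)=0·1, αω(v)=8·0, βω(u)=0·1; sum ≡ 0  ⇒  +1.
(a,b)_41: α=0, u≡3; β=1, v≡12 (mod 41); (3|41)=-1, (12|41)=-1; sign (−1)^0·-1^1·-1^0 = -1.
(a,b)_7: α=-2, u≡1; β=0, v≡6 (mod 7); (1|7)=+1, (6|7)=-1; sign (−1)^0·+1^0·-1^-2 = +1.
(a,b)_11: α=0, u≡5; β=2, v≡8 (mod 11); (5|11)=+1, (8|11)=-1; sign (−1)^0·+1^2·-1^0 = +1.
(a,b)_5: α=-4, u≡3; β=0, v≡4 (mod 5); (3|5)=-1, (4|5)=+1; sign (−1)^0·-1^0·+1^-4 = +1.
(a,b)_29: α=0, u≡23; β=1, v≡7 (mod 29); (23|29)=+1, (7|29)=+1; sign (−1)^0·+1^1·+1^0 = +1.
(a,b)_3: α=2, u≡2; β=0, v≡2 (mod 3); (2|3)=-1, (2|3)=-1; sign (−1)^0·-1^0·-1^2 = +1.
(a,b)_47: α=0, u≡21; β=1, v≡39 (mod 47); (21|47)=+1, (39|47)=-1; sign (−1)^0·+1^1·-1^0 = +1.
(a,b)_∞: sgn(53)=+, sgn(726479)=+, so +1.
(a,b)_13: α=2, u≡4; β=1, v≡1 (mod 13); (4|13)=+1, (1|13)=+1; sign (−1)^0·+1^1·+1^2 = +1.
(a,b)_17: α=-2, u≡2; β=0, v≡9 (mod 17); (2|17)=+1, (9|17)=+1; sign (−1)^0·+1^0·+1^-2 = +1.
(a,b)_19: α=0, u≡3; β=-2, v≡3 (mod 19); (3|19)=-1, (3|19)=-1; sign (−1)^0·-1^-2·-1^0 = +1.
(a,b)_53: α=1, u≡17; β=0, v≡41 (mod 53); (17|53)=+1, (41|53)=-1; sign (−1)^0·+1^0·-1^1 = -1.
Ram(53, 726479) = {41, 53}; no ℚ_41-point on the conic.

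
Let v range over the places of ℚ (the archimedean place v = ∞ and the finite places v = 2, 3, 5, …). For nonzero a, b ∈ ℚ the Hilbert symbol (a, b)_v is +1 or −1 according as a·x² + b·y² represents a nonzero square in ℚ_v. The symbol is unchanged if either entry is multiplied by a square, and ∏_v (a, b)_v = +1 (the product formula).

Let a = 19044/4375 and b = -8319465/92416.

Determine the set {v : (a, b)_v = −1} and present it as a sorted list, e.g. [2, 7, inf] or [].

(a, b) ≡ (7, -385) mod (ℚ^×)²; places V = {2, 3, 5, 7, 11, 19, 23, ∞}.
(a,b)_7: α=-1, u≡2; β=5, v≡1 (mod 7); (2|7)=+1, (1|7)=+1; sign (−1)^1·+1^5·+1^-1 = -1.
(a,b)_19: α=0, u≡5; β=-2, v≡3 (mod 19); (5|19)=+1, (3|19)=-1; sign (−1)^0·+1^-2·-1^0 = +1.
(a,b)_2: α=2, β=-8; u≡7, v≡7 (mod 8); ε(u)ε(v)=1·1, αω(v)=2·0, βω(u)=-8·0; sum ≡ 1  ⇒  -1.
(a,b)_3: α=2, u≡1; β=2, v≡2 (mod 3); (1|3)=+1, (2|3)=-1; sign (−1)^0·+1^2·-1^2 = +1.
(a,b)_5: α=-4, u≡2; β=1, v≡2 (mod 5); (2|5)=-1, (2|5)=-1; sign (−1)^0·-1^1·-1^-4 = -1.
(a,b)_11: α=0, u≡10; β=1, v≡9 (mod 11); (10|11)=-1, (9|11)=+1; sign (−1)^0·-1^1·+1^0 = -1.
(a,b)_∞: sgn(7)=+, sgn(-385)=−, so +1.
(a,b)_23: α=2, u≡21; β=0, v≡13 (mod 23); (21|23)=-1, (13|23)=+1; sign (−1)^0·-1^0·+1^2 = +1.
|Ram(7, -385)| = 4, even; anisotropic at {2, 5, 7, 11}.

[2, 5, 7, 11]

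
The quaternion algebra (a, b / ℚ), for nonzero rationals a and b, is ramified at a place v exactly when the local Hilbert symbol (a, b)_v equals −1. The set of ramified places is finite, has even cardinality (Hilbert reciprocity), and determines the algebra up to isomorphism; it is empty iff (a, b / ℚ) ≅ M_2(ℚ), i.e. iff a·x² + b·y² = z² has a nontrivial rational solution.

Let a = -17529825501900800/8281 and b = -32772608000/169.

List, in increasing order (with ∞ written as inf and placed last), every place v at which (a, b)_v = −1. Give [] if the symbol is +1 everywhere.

[5, inf]

Mod squares: a ≡ -23, b ≡ -5. Check v ∈ {∞, 2, 5, 7, 11, 13, 23, 31}.
v=2: v_2(a)=12, v_2(b)=12; units ≡ 1, 3 (mod 8); ε·ε+αω+βω = 0·1+12·1+12·0 ≡ 0  ⇒  (a,b)_2 = +1.
v=∞: -23 < 0 and -5 < 0  ⇒  (a,b)_∞ = -1.
v=31: a=31^2·(≡4), b=31^0·(≡15) mod 31; (4|31)=+1, (15|31)=-1; (−1)^{2·0·15}·(+1)^0·(-1)^2 = +1.
v=7: a=7^-2·(≡3), b=7^0·(≡1) mod 7; (3|7)=-1, (1|7)=+1; (−1)^{-2·0·3}·(-1)^0·(+1)^-2 = +1.
v=23: a=23^3·(≡7), b=23^2·(≡8) mod 23; (7|23)=-1, (8|23)=+1; (−1)^{3·2·11}·(-1)^2·(+1)^3 = +1.
v=11: a=11^4·(≡2), b=11^2·(≡7) mod 11; (2|11)=-1, (7|11)=-1; (−1)^{4·2·5}·(-1)^2·(-1)^4 = +1.
v=5: a=5^2·(≡3), b=5^3·(≡4) mod 5; (3|5)=-1, (4|5)=+1; (−1)^{2·3·2}·(-1)^3·(+1)^2 = -1.
v=13: a=13^-2·(≡12), b=13^-2·(≡11) mod 13; (12|13)=+1, (11|13)=-1; (−1)^{-2·-2·6}·(+1)^-2·(-1)^-2 = +1.
(-23, -5 / ℚ) ramifies at {5, ∞}: a division algebra.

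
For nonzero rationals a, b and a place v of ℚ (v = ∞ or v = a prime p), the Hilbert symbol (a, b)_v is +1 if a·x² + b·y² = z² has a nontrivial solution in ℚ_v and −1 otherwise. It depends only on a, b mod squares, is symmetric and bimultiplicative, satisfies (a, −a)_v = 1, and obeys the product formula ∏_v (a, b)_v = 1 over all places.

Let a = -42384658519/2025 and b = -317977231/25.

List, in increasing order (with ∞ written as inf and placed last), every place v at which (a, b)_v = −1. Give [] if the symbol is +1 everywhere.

Mod squares: a ≡ -17652919, b ≡ -2627911. Check v ∈ {∞, 2, 3, 5, 7, 11, 13, 17, 19, 23, 31, 41, 43, 47}.
v=∞: -17652919 < 0 and -2627911 < 0  ⇒  (a,b)_∞ = -1.
v=19: a=19^1·(≡8), b=19^0·(≡4) mod 19; (8|19)=-1, (4|19)=+1; (−1)^{1·0·9}·(-1)^0·(+1)^1 = +1.
v=17: a=17^1·(≡8), b=17^1·(≡8) mod 17; (8|17)=+1, (8|17)=+1; (−1)^{1·1·8}·(+1)^1·(+1)^1 = +1.
v=47: a=47^0·(≡46), b=47^1·(≡24) mod 47; (46|47)=-1, (24|47)=+1; (−1)^{0·1·23}·(-1)^1·(+1)^0 = -1.
v=3: a=3^-4·(≡2), b=3^0·(≡2) mod 3; (2|3)=-1, (2|3)=-1; (−1)^{-4·0·1}·(-1)^0·(-1)^-4 = +1.
v=31: a=31^1·(≡17), b=31^0·(≡26) mod 31; (17|31)=-1, (26|31)=-1; (−1)^{1·0·15}·(-1)^0·(-1)^1 = -1.
v=11: a=11^0·(≡6), b=11^3·(≡10) mod 11; (6|11)=-1, (10|11)=-1; (−1)^{0·3·5}·(-1)^3·(-1)^0 = -1.
v=41: a=41^1·(≡10), b=41^0·(≡39) mod 41; (10|41)=+1, (39|41)=+1; (−1)^{1·0·20}·(+1)^0·(+1)^1 = +1.
v=5: a=5^-2·(≡1), b=5^-2·(≡4) mod 5; (1|5)=+1, (4|5)=+1; (−1)^{-2·-2·2}·(+1)^-2·(+1)^-2 = +1.
v=43: a=43^1·(≡21), b=43^0·(≡39) mod 43; (21|43)=+1, (39|43)=-1; (−1)^{1·0·21}·(+1)^0·(-1)^1 = -1.
v=7: a=7^4·(≡5), b=7^0·(≡4) mod 7; (5|7)=-1, (4|7)=+1; (−1)^{4·0·3}·(-1)^0·(+1)^4 = +1.
v=13: a=13^0·(≡7), b=13^1·(≡1) mod 13; (7|13)=-1, (1|13)=+1; (−1)^{0·1·6}·(-1)^1·(+1)^0 = -1.
v=2: v_2(a)=0, v_2(b)=0; units ≡ 1, 1 (mod 8); ε·ε+αω+βω = 0·0+0·0+0·0 ≡ 0  ⇒  (a,b)_2 = +1.
v=23: a=23^0·(≡1), b=23^1·(≡21) mod 23; (1|23)=+1, (21|23)=-1; (−1)^{0·1·11}·(+1)^1·(-1)^0 = +1.
Ram(-17652919, -2627911) = {11, 13, 31, 43, 47, ∞}; no ℚ_11-point on the conic.

[11, 13, 31, 43, 47, inf]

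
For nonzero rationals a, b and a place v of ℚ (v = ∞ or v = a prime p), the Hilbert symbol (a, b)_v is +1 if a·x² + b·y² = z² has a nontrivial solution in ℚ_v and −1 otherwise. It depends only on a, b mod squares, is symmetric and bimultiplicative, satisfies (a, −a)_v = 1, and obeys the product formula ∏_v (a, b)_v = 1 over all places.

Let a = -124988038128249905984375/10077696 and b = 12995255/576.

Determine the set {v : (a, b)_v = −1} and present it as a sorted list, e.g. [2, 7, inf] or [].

(a, b) ≡ (-858, 455) mod (ℚ^×)²; places V = {2, 3, 5, 7, 11, 13, ∞}.
(a,b)_7: α=4, u≡3; β=1, v≡1 (mod 7); (3|7)=-1, (1|7)=+1; sign (−1)^0·-1^1·+1^4 = -1.
(a,b)_2: α=-9, β=-6; u≡3, v≡7 (mod 8); ε(u)ε(v)=1·1, αω(v)=-9·0, βω(u)=-6·1; sum ≡ 1  ⇒  -1.
(a,b)_11: α=1, u≡6; β=0, v≡5 (mod 11); (6|11)=-1, (5|11)=+1; sign (−1)^0·-1^0·+1^1 = +1.
(a,b)_3: α=-9, u≡2; β=-2, v≡2 (mod 3); (2|3)=-1, (2|3)=-1; sign (−1)^0·-1^-2·-1^-9 = -1.
(a,b)_∞: sgn(-858)=−, sgn(455)=+, so +1.
(a,b)_13: α=13, u≡12; β=5, v≡12 (mod 13); (12|13)=+1, (12|13)=+1; sign (−1)^0·+1^5·+1^13 = +1.
(a,b)_5: α=6, u≡2; β=1, v≡1 (mod 5); (2|5)=-1, (1|5)=+1; sign (−1)^0·-1^1·+1^6 = -1.
(-858, 455 / ℚ) ramifies at {2, 3, 5, 7}: a division algebra.

[2, 3, 5, 7]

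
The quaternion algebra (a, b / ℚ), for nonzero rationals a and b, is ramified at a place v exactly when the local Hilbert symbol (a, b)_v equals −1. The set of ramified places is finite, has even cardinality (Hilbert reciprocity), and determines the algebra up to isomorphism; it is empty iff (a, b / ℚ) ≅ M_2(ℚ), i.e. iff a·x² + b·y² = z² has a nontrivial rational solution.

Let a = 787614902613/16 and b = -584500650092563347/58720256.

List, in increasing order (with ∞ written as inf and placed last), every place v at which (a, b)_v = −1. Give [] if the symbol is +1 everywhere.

Mod squares: a ≡ 74613, b ≡ -2618. Check v ∈ {∞, 2, 3, 7, 11, 13, 17, 19}.
v=2: v_2(a)=-4, v_2(b)=-23; units ≡ 5, 3 (mod 8); ε·ε+αω+βω = 0·1+-4·1+-23·1 ≡ 1  ⇒  (a,b)_2 = -1.
v=∞: 74613 > 0 and -2618 < 0  ⇒  (a,b)_∞ = +1.
v=17: a=17^1·(≡5), b=17^1·(≡8) mod 17; (5|17)=-1, (8|17)=+1; (−1)^{1·1·8}·(-1)^1·(+1)^1 = -1.
v=3: a=3^5·(≡1), b=3^2·(≡1) mod 3; (1|3)=+1, (1|3)=+1; (−1)^{5·2·1}·(+1)^2·(+1)^5 = +1.
v=13: a=13^0·(≡2), b=13^2·(≡11) mod 13; (2|13)=-1, (11|13)=-1; (−1)^{0·2·6}·(-1)^2·(-1)^0 = +1.
v=19: a=19^5·(≡10), b=19^8·(≡9) mod 19; (10|19)=-1, (9|19)=+1; (−1)^{5·8·9}·(-1)^8·(+1)^5 = +1.
v=11: a=11^1·(≡7), b=11^3·(≡9) mod 11; (7|11)=-1, (9|11)=+1; (−1)^{1·3·5}·(-1)^3·(+1)^1 = +1.
v=7: a=7^1·(≡6), b=7^-1·(≡1) mod 7; (6|7)=-1, (1|7)=+1; (−1)^{1·-1·3}·(-1)^-1·(+1)^1 = +1.
(74613, -2618 / ℚ) ramifies at {2, 17}: a division algebra.

[2, 17]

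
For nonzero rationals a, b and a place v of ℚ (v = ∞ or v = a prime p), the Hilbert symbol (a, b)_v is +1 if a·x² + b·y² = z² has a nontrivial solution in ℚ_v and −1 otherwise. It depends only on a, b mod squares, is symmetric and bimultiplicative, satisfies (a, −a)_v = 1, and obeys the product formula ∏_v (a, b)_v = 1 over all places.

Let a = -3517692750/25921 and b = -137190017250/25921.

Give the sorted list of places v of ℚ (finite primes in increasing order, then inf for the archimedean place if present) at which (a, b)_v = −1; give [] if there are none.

(a, b) ≡ (-110, -4290) mod (ℚ^×)²; places V = {2, 3, 5, 7, 11, 13, 23, 29, ∞}.
(a,b)_2: α=1, β=1; u≡1, v≡7 (mod 8); ε(u)ε(v)=0·1, αω(v)=1·0, βω(u)=1·0; sum ≡ 0  ⇒  +1.
(a,b)_11: α=1, u≡9; β=1, v≡10 (mod 11); (9|11)=+1, (10|11)=-1; sign (−1)^1·+1^1·-1^1 = +1.
(a,b)_3: α=2, u≡1; β=3, v≡1 (mod 3); (1|3)=+1, (1|3)=+1; sign (−1)^0·+1^3·+1^2 = +1.
(a,b)_29: α=2, u≡16; β=2, v≡15 (mod 29); (16|29)=+1, (15|29)=-1; sign (−1)^0·+1^2·-1^2 = +1.
(a,b)_7: α=-2, u≡4; β=-2, v≡2 (mod 7); (4|7)=+1, (2|7)=+1; sign (−1)^0·+1^-2·+1^-2 = +1.
(a,b)_23: α=-2, u≡15; β=-2, v≡10 (mod 23); (15|23)=-1, (10|23)=-1; sign (−1)^0·-1^-2·-1^-2 = +1.
(a,b)_∞: sgn(-110)=−, sgn(-4290)=−, so -1.
(a,b)_13: α=2, u≡8; β=3, v≡11 (mod 13); (8|13)=-1, (11|13)=-1; sign (−1)^0·-1^3·-1^2 = -1.
(a,b)_5: α=3, u≡3; β=3, v≡2 (mod 5); (3|5)=-1, (2|5)=-1; sign (−1)^0·-1^3·-1^3 = +1.
Ram(-110, -4290) = {13, ∞}; no ℚ_13-point on the conic.

[13, inf]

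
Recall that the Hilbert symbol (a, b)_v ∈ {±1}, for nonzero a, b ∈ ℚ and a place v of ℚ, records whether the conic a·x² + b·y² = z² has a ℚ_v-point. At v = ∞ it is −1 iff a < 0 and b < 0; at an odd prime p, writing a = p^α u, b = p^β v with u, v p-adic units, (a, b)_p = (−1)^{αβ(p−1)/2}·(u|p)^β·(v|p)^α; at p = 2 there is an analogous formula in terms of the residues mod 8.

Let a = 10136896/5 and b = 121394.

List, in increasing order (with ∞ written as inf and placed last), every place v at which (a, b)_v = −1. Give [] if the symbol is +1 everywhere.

[13, 17]

(a, b) ≡ (6545, 121394) mod (ℚ^×)²; places V = {2, 5, 7, 11, 13, 17, 23, 29, ∞}.
(a,b)_17: α=1, u≡6; β=0, v≡14 (mod 17); (6|17)=-1, (14|17)=-1; sign (−1)^0·-1^0·-1^1 = -1.
(a,b)_13: α=0, u≡11; β=1, v≡4 (mod 13); (11|13)=-1, (4|13)=+1; sign (−1)^0·-1^1·+1^0 = -1.
(a,b)_29: α=0, u≡24; β=1, v≡10 (mod 29); (24|29)=+1, (10|29)=-1; sign (−1)^0·+1^1·-1^0 = +1.
(a,b)_11: α=3, u≡3; β=0, v≡9 (mod 11); (3|11)=+1, (9|11)=+1; sign (−1)^0·+1^0·+1^3 = +1.
(a,b)_∞: sgn(6545)=+, sgn(121394)=+, so +1.
(a,b)_5: α=-1, u≡1; β=0, v≡4 (mod 5); (1|5)=+1, (4|5)=+1; sign (−1)^0·+1^0·+1^-1 = +1.
(a,b)_2: α=6, β=1; u≡1, v≡1 (mod 8); ε(u)ε(v)=0·0, αω(v)=6·0, βω(u)=1·0; sum ≡ 0  ⇒  +1.
(a,b)_23: α=0, u≡12; β=1, v≡11 (mod 23); (12|23)=+1, (11|23)=-1; sign (−1)^0·+1^1·-1^0 = +1.
(a,b)_7: α=1, u≡2; β=1, v≡3 (mod 7); (2|7)=+1, (3|7)=-1; sign (−1)^1·+1^1·-1^1 = +1.
(6545, 121394 / ℚ) ramifies at {13, 17}: a division algebra.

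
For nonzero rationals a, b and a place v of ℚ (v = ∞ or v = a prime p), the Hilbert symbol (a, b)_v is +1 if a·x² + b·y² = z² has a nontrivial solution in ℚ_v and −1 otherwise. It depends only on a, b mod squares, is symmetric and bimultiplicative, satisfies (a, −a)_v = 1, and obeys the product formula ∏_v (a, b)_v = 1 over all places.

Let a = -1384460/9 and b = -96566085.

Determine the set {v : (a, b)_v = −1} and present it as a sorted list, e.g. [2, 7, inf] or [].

(a, b) ≡ (-346115, -11165) mod (ℚ^×)²; places V = {2, 3, 5, 7, 11, 29, 31, ∞}.
(a,b)_3: α=-2, u≡1; β=2, v≡1 (mod 3); (1|3)=+1, (1|3)=+1; sign (−1)^0·+1^2·+1^-2 = +1.
(a,b)_31: α=1, u≡15; β=2, v≡17 (mod 31); (15|31)=-1, (17|31)=-1; sign (−1)^0·-1^2·-1^1 = -1.
(a,b)_2: α=2, β=0; u≡5, v≡3 (mod 8); ε(u)ε(v)=0·1, αω(v)=2·1, βω(u)=0·1; sum ≡ 0  ⇒  +1.
(a,b)_29: α=1, u≡9; β=1, v≡2 (mod 29); (9|29)=+1, (2|29)=-1; sign (−1)^0·+1^1·-1^1 = -1.
(a,b)_7: α=1, u≡6; β=1, v≡4 (mod 7); (6|7)=-1, (4|7)=+1; sign (−1)^1·-1^1·+1^1 = +1.
(a,b)_∞: sgn(-346115)=−, sgn(-11165)=−, so -1.
(a,b)_11: α=1, u≡10; β=1, v≡2 (mod 11); (10|11)=-1, (2|11)=-1; sign (−1)^1·-1^1·-1^1 = -1.
(a,b)_5: α=1, u≡2; β=1, v≡3 (mod 5); (2|5)=-1, (3|5)=-1; sign (−1)^0·-1^1·-1^1 = +1.
|Ram(-346115, -11165)| = 4, even; anisotropic at {11, 29, 31, ∞}.

[11, 29, 31, inf]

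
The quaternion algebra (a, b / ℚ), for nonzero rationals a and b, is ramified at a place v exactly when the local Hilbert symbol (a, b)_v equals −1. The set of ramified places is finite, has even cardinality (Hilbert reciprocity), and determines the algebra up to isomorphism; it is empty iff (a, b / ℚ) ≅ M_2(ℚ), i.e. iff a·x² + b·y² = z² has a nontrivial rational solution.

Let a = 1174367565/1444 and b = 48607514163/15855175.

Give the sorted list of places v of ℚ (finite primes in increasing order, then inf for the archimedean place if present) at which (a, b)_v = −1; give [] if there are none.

[]

Mod squares: a ≡ 85, b ≡ 101269. Check v ∈ {∞, 2, 3, 5, 7, 13, 17, 19, 23, 37, 43, 47, 59}.
v=17: a=17^1·(≡7), b=17^1·(≡10) mod 17; (7|17)=-1, (10|17)=-1; (−1)^{1·1·8}·(-1)^1·(-1)^1 = +1.
v=3: a=3^4·(≡1), b=3^2·(≡1) mod 3; (1|3)=+1, (1|3)=+1; (−1)^{4·2·1}·(+1)^2·(+1)^4 = +1.
v=23: a=23^0·(≡3), b=23^1·(≡7) mod 23; (3|23)=+1, (7|23)=-1; (−1)^{0·1·11}·(+1)^1·(-1)^0 = +1.
v=2: v_2(a)=-2, v_2(b)=0; units ≡ 5, 5 (mod 8); ε·ε+αω+βω = 0·0+-2·1+0·1 ≡ 0  ⇒  (a,b)_2 = +1.
v=37: a=37^0·(≡34), b=37^1·(≡33) mod 37; (34|37)=+1, (33|37)=+1; (−1)^{0·1·18}·(+1)^1·(+1)^0 = +1.
v=43: a=43^0·(≡32), b=43^-2·(≡17) mod 43; (32|43)=-1, (17|43)=+1; (−1)^{0·-2·21}·(-1)^-2·(+1)^0 = +1.
v=13: a=13^0·(≡7), b=13^2·(≡4) mod 13; (7|13)=-1, (4|13)=+1; (−1)^{0·2·6}·(-1)^2·(+1)^0 = +1.
v=5: a=5^1·(≡2), b=5^-2·(≡4) mod 5; (2|5)=-1, (4|5)=+1; (−1)^{1·-2·2}·(-1)^-2·(+1)^1 = +1.
v=47: a=47^0·(≡40), b=47^2·(≡5) mod 47; (40|47)=-1, (5|47)=-1; (−1)^{0·2·23}·(-1)^2·(-1)^0 = +1.
v=59: a=59^2·(≡57), b=59^0·(≡17) mod 59; (57|59)=+1, (17|59)=+1; (−1)^{2·0·29}·(+1)^0·(+1)^2 = +1.
v=7: a=7^2·(≡4), b=7^-3·(≡3) mod 7; (4|7)=+1, (3|7)=-1; (−1)^{2·-3·3}·(+1)^-3·(-1)^2 = +1.
v=19: a=19^-2·(≡1), b=19^0·(≡18) mod 19; (1|19)=+1, (18|19)=-1; (−1)^{-2·0·9}·(+1)^0·(-1)^-2 = +1.
v=∞: 85 > 0 and 101269 > 0  ⇒  (a,b)_∞ = +1.
Ram(a, b) = ∅: the form 85·x² + 101269·y² − z² is isotropic over every ℚ_v, so by Hasse–Minkowski it is isotropic over ℚ.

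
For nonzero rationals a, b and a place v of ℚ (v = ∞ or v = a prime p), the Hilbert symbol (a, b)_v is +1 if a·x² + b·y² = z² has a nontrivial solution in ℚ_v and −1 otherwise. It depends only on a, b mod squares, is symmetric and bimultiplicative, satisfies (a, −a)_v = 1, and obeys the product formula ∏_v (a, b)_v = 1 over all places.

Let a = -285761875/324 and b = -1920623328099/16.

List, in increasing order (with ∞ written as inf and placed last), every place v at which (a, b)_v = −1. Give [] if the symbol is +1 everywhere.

(a, b) ≡ (-9331, -2451) mod (ℚ^×)²; places V = {2, 3, 5, 7, 19, 31, 43, ∞}.
(a,b)_19: α=0, u≡6; β=1, v≡9 (mod 19); (6|19)=+1, (9|19)=+1; sign (−1)^0·+1^1·+1^0 = +1.
(a,b)_∞: sgn(-9331)=−, sgn(-2451)=−, so -1.
(a,b)_43: α=1, u≡31; β=3, v≡33 (mod 43); (31|43)=+1, (33|43)=-1; sign (−1)^1·+1^3·-1^1 = +1.
(a,b)_3: α=-4, u≡2; β=3, v≡2 (mod 3); (2|3)=-1, (2|3)=-1; sign (−1)^0·-1^3·-1^-4 = -1.
(a,b)_5: α=4, u≡4; β=0, v≡1 (mod 5); (4|5)=+1, (1|5)=+1; sign (−1)^0·+1^0·+1^4 = +1.
(a,b)_2: α=-2, β=-4; u≡5, v≡5 (mod 8); ε(u)ε(v)=0·0, αω(v)=-2·1, βω(u)=-4·1; sum ≡ 0  ⇒  +1.
(a,b)_7: α=3, u≡4; β=2, v≡5 (mod 7); (4|7)=+1, (5|7)=-1; sign (−1)^0·+1^2·-1^3 = -1.
(a,b)_31: α=1, u≡18; β=2, v≡29 (mod 31); (18|31)=+1, (29|31)=-1; sign (−1)^0·+1^2·-1^1 = -1.
Ram(-9331, -2451) = {3, 7, 31, ∞}; no ℚ_3-point on the conic.

[3, 7, 31, inf]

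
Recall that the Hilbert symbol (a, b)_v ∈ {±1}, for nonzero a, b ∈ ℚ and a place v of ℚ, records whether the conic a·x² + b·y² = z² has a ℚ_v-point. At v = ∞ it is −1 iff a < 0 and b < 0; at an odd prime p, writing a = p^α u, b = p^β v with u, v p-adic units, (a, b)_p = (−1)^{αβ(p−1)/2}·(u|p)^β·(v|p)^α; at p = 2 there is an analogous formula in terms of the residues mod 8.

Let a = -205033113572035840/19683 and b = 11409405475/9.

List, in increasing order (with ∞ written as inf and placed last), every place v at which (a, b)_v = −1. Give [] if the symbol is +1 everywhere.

[13, 29]

Mod squares: a ≡ -5655, b ≡ 19. Check v ∈ {∞, 2, 3, 5, 7, 13, 19, 29}.
v=29: a=29^3·(≡26), b=29^2·(≡8) mod 29; (26|29)=-1, (8|29)=-1; (−1)^{3·2·14}·(-1)^2·(-1)^3 = -1.
v=∞: -5655 < 0 and 19 > 0  ⇒  (a,b)_∞ = +1.
v=5: a=5^1·(≡4), b=5^2·(≡1) mod 5; (4|5)=+1, (1|5)=+1; (−1)^{1·2·2}·(+1)^2·(+1)^1 = +1.
v=19: a=19^2·(≡16), b=19^1·(≡7) mod 19; (16|19)=+1, (7|19)=+1; (−1)^{2·1·9}·(+1)^1·(+1)^2 = +1.
v=7: a=7^2·(≡4), b=7^0·(≡3) mod 7; (4|7)=+1, (3|7)=-1; (−1)^{2·0·3}·(+1)^0·(-1)^2 = +1.
v=13: a=13^5·(≡11), b=13^4·(≡7) mod 13; (11|13)=-1, (7|13)=-1; (−1)^{5·4·6}·(-1)^4·(-1)^5 = -1.
v=3: a=3^-9·(≡2), b=3^-2·(≡1) mod 3; (2|3)=-1, (1|3)=+1; (−1)^{-9·-2·1}·(-1)^-2·(+1)^-9 = +1.
v=2: v_2(a)=8, v_2(b)=0; units ≡ 1, 3 (mod 8); ε·ε+αω+βω = 0·1+8·1+0·0 ≡ 0  ⇒  (a,b)_2 = +1.
Ram(-5655, 19) = {13, 29}; no ℚ_13-point on the conic.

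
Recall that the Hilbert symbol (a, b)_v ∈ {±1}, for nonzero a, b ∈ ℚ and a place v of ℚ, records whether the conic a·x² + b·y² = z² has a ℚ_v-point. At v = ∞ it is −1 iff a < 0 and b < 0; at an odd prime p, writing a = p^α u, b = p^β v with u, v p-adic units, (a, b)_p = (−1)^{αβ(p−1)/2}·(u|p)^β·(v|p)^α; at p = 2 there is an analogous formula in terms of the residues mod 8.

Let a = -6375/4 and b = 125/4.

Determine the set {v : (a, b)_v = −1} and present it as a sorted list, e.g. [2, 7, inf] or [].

[3, 17]

(a, b) ≡ (-255, 5) mod (ℚ^×)²; places V = {2, 3, 5, 17, ∞}.
(a,b)_5: α=3, u≡1; β=3, v≡4 (mod 5); (1|5)=+1, (4|5)=+1; sign (−1)^0·+1^3·+1^3 = +1.
(a,b)_2: α=-2, β=-2; u≡1, v≡5 (mod 8); ε(u)ε(v)=0·0, αω(v)=-2·1, βω(u)=-2·0; sum ≡ 0  ⇒  +1.
(a,b)_17: α=1, u≡4; β=0, v≡10 (mod 17); (4|17)=+1, (10|17)=-1; sign (−1)^0·+1^0·-1^1 = -1.
(a,b)_3: α=1, u≡2; β=0, v≡2 (mod 3); (2|3)=-1, (2|3)=-1; sign (−1)^0·-1^0·-1^1 = -1.
(a,b)_∞: sgn(-255)=−, sgn(5)=+, so +1.
(-255, 5 / ℚ) ramifies at {3, 17}: a division algebra.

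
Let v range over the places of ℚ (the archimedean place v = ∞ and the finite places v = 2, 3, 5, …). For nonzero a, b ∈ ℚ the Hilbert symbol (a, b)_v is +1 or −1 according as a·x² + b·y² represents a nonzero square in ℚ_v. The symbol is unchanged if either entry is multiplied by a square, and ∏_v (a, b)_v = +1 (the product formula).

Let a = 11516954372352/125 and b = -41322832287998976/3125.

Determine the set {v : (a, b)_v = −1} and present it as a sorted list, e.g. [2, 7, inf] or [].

Mod squares: a ≡ 279565, b ≡ -2805. Check v ∈ {∞, 2, 3, 5, 11, 13, 17, 23}.
v=5: a=5^-3·(≡2), b=5^-5·(≡4) mod 5; (2|5)=-1, (4|5)=+1; (−1)^{-3·-5·2}·(-1)^-5·(+1)^-3 = -1.
v=3: a=3^2·(≡1), b=3^3·(≡1) mod 3; (1|3)=+1, (1|3)=+1; (−1)^{2·3·1}·(+1)^3·(+1)^2 = +1.
v=23: a=23^3·(≡19), b=23^4·(≡13) mod 23; (19|23)=-1, (13|23)=+1; (−1)^{3·4·11}·(-1)^4·(+1)^3 = +1.
v=2: v_2(a)=8, v_2(b)=10; units ≡ 5, 3 (mod 8); ε·ε+αω+βω = 0·1+8·1+10·1 ≡ 0  ⇒  (a,b)_2 = +1.
v=13: a=13^3·(≡3), b=13^4·(≡9) mod 13; (3|13)=+1, (9|13)=+1; (−1)^{3·4·6}·(+1)^4·(+1)^3 = +1.
v=11: a=11^1·(≡5), b=11^1·(≡4) mod 11; (5|11)=+1, (4|11)=+1; (−1)^{1·1·5}·(+1)^1·(+1)^1 = -1.
v=∞: 279565 > 0 and -2805 < 0  ⇒  (a,b)_∞ = +1.
v=17: a=17^1·(≡10), b=17^1·(≡3) mod 17; (10|17)=-1, (3|17)=-1; (−1)^{1·1·8}·(-1)^1·(-1)^1 = +1.
(279565, -2805 / ℚ) ramifies at {5, 11}: a division algebra.

[5, 11]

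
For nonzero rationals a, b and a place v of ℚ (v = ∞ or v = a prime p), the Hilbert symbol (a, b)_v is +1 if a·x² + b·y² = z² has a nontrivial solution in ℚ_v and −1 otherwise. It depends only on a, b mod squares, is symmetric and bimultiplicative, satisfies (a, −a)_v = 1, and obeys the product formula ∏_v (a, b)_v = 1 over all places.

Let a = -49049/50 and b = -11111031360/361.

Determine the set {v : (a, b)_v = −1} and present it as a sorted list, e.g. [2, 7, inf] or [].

Mod squares: a ≡ -2002, b ≡ -36465. Check v ∈ {∞, 2, 3, 5, 7, 11, 13, 17, 19, 23}.
v=11: a=11^1·(≡3), b=11^1·(≡8) mod 11; (3|11)=+1, (8|11)=-1; (−1)^{1·1·5}·(+1)^1·(-1)^1 = +1.
v=2: v_2(a)=-1, v_2(b)=6; units ≡ 7, 7 (mod 8); ε·ε+αω+βω = 1·1+-1·0+6·0 ≡ 1  ⇒  (a,b)_2 = -1.
v=17: a=17^0·(≡4), b=17^1·(≡3) mod 17; (4|17)=+1, (3|17)=-1; (−1)^{0·1·8}·(+1)^1·(-1)^0 = +1.
v=7: a=7^3·(≡4), b=7^0·(≡3) mod 7; (4|7)=+1, (3|7)=-1; (−1)^{3·0·3}·(+1)^0·(-1)^3 = -1.
v=∞: -2002 < 0 and -36465 < 0  ⇒  (a,b)_∞ = -1.
v=13: a=13^1·(≡8), b=13^1·(≡3) mod 13; (8|13)=-1, (3|13)=+1; (−1)^{1·1·6}·(-1)^1·(+1)^1 = -1.
v=23: a=23^0·(≡14), b=23^2·(≡8) mod 23; (14|23)=-1, (8|23)=+1; (−1)^{0·2·11}·(-1)^2·(+1)^0 = +1.
v=3: a=3^0·(≡2), b=3^3·(≡1) mod 3; (2|3)=-1, (1|3)=+1; (−1)^{0·3·1}·(-1)^3·(+1)^0 = -1.
v=19: a=19^0·(≡15), b=19^-2·(≡15) mod 19; (15|19)=-1, (15|19)=-1; (−1)^{0·-2·9}·(-1)^-2·(-1)^0 = +1.
v=5: a=5^-2·(≡3), b=5^1·(≡3) mod 5; (3|5)=-1, (3|5)=-1; (−1)^{-2·1·2}·(-1)^1·(-1)^-2 = -1.
|Ram(-2002, -36465)| = 6, even; anisotropic at {2, 3, 5, 7, 13, ∞}.

[2, 3, 5, 7, 13, inf]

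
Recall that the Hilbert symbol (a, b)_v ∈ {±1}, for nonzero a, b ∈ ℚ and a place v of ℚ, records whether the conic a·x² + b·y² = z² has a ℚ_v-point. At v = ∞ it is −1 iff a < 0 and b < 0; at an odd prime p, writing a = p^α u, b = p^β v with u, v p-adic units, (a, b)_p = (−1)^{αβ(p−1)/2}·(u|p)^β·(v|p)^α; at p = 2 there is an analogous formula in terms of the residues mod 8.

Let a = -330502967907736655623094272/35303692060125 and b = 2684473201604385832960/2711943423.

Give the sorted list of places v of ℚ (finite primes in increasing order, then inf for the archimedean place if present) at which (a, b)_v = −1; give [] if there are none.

[5, 7, 17, 23]

Mod squares: a ≡ -43010, b ≡ 595. Check v ∈ {∞, 2, 3, 5, 7, 11, 17, 23, 29}.
v=29: a=29^0·(≡18), b=29^2·(≡12) mod 29; (18|29)=-1, (12|29)=-1; (−1)^{0·2·14}·(-1)^2·(-1)^0 = +1.
v=2: v_2(a)=23, v_2(b)=24; units ≡ 7, 3 (mod 8); ε·ε+αω+βω = 1·1+23·1+24·0 ≡ 0  ⇒  (a,b)_2 = +1.
v=23: a=23^3·(≡1), b=23^2·(≡22) mod 23; (1|23)=+1, (22|23)=-1; (−1)^{3·2·11}·(+1)^2·(-1)^3 = -1.
v=7: a=7^2·(≡3), b=7^-1·(≡4) mod 7; (3|7)=-1, (4|7)=+1; (−1)^{2·-1·3}·(-1)^-1·(+1)^2 = -1.
v=11: a=11^5·(≡2), b=11^4·(≡3) mod 11; (2|11)=-1, (3|11)=+1; (−1)^{5·4·5}·(-1)^4·(+1)^5 = +1.
v=5: a=5^-3·(≡3), b=5^1·(≡4) mod 5; (3|5)=-1, (4|5)=+1; (−1)^{-3·1·2}·(-1)^1·(+1)^-3 = -1.
v=17: a=17^7·(≡14), b=17^3·(≡4) mod 17; (14|17)=-1, (4|17)=+1; (−1)^{7·3·8}·(-1)^3·(+1)^7 = -1.
v=3: a=3^-24·(≡1), b=3^-18·(≡1) mod 3; (1|3)=+1, (1|3)=+1; (−1)^{-24·-18·1}·(+1)^-18·(+1)^-24 = +1.
v=∞: -43010 < 0 and 595 > 0  ⇒  (a,b)_∞ = +1.
(-43010, 595 / ℚ) ramifies at {5, 7, 17, 23}: a division algebra.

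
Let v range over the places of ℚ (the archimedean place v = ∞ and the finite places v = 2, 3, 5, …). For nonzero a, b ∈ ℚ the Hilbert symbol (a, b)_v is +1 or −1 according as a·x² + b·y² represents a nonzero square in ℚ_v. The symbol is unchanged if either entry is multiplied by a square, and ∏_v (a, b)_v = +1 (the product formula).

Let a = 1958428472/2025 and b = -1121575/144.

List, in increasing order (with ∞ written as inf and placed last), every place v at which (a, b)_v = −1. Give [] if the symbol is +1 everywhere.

[11, 17, 23, 29]

Mod squares: a ≡ 203918, b ≡ -44863. Check v ∈ {∞, 2, 3, 5, 7, 11, 13, 17, 23, 29, 31}.
v=23: a=23^1·(≡5), b=23^0·(≡11) mod 23; (5|23)=-1, (11|23)=-1; (−1)^{1·0·11}·(-1)^0·(-1)^1 = -1.
v=7: a=7^4·(≡2), b=7^1·(≡3) mod 7; (2|7)=+1, (3|7)=-1; (−1)^{4·1·3}·(+1)^1·(-1)^4 = +1.
v=29: a=29^0·(≡10), b=29^1·(≡18) mod 29; (10|29)=-1, (18|29)=-1; (−1)^{0·1·14}·(-1)^1·(-1)^0 = -1.
v=17: a=17^0·(≡7), b=17^1·(≡13) mod 17; (7|17)=-1, (13|17)=+1; (−1)^{0·1·8}·(-1)^1·(+1)^0 = -1.
v=3: a=3^-4·(≡2), b=3^-2·(≡2) mod 3; (2|3)=-1, (2|3)=-1; (−1)^{-4·-2·1}·(-1)^-2·(-1)^-4 = +1.
v=31: a=31^1·(≡15), b=31^0·(≡8) mod 31; (15|31)=-1, (8|31)=+1; (−1)^{1·0·15}·(-1)^0·(+1)^1 = +1.
v=13: a=13^1·(≡8), b=13^1·(≡6) mod 13; (8|13)=-1, (6|13)=-1; (−1)^{1·1·6}·(-1)^1·(-1)^1 = +1.
v=5: a=5^-2·(≡2), b=5^2·(≡3) mod 5; (2|5)=-1, (3|5)=-1; (−1)^{-2·2·2}·(-1)^2·(-1)^-2 = +1.
v=11: a=11^1·(≡3), b=11^0·(≡7) mod 11; (3|11)=+1, (7|11)=-1; (−1)^{1·0·5}·(+1)^0·(-1)^1 = -1.
v=2: v_2(a)=3, v_2(b)=-4; units ≡ 7, 1 (mod 8); ε·ε+αω+βω = 1·0+3·0+-4·0 ≡ 0  ⇒  (a,b)_2 = +1.
v=∞: 203918 > 0 and -44863 < 0  ⇒  (a,b)_∞ = +1.
Ram(203918, -44863) = {11, 17, 23, 29}; no ℚ_11-point on the conic.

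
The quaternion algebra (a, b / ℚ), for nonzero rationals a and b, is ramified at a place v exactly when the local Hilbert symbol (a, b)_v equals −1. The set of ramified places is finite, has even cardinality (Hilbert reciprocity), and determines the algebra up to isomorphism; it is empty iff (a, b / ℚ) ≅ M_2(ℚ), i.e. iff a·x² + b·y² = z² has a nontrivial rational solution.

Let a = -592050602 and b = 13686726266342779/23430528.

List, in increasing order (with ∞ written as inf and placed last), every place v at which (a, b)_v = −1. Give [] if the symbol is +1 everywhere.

[2, 13, 19, 29]

(a, b) ≡ (-12122, 2678962) mod (ℚ^×)²; places V = {2, 3, 11, 13, 17, 19, 29, 37, 41, 43, ∞}.
(a,b)_3: α=0, u≡1; β=-2, v≡1 (mod 3); (1|3)=+1, (1|3)=+1; sign (−1)^0·+1^-2·+1^0 = +1.
(a,b)_∞: sgn(-12122)=−, sgn(2678962)=+, so +1.
(a,b)_11: α=1, u≡9; β=-1, v≡7 (mod 11); (9|11)=+1, (7|11)=-1; sign (−1)^1·+1^-1·-1^1 = +1.
(a,b)_43: α=0, u≡15; β=-2, v≡39 (mod 43); (15|43)=+1, (39|43)=-1; sign (−1)^0·+1^-2·-1^0 = +1.
(a,b)_2: α=1, β=-7; u≡3, v≡1 (mod 8); ε(u)ε(v)=1·0, αω(v)=1·0, βω(u)=-7·1; sum ≡ 1  ⇒  -1.
(a,b)_19: α=1, u≡12; β=1, v≡15 (mod 19); (12|19)=-1, (15|19)=-1; sign (−1)^1·-1^1·-1^1 = -1.
(a,b)_17: α=2, u≡1; β=3, v≡1 (mod 17); (1|17)=+1, (1|17)=+1; sign (−1)^0·+1^3·+1^2 = +1.
(a,b)_37: α=0, u≡14; β=2, v≡17 (mod 37); (14|37)=-1, (17|37)=-1; sign (−1)^0·-1^2·-1^0 = +1.
(a,b)_41: α=0, u≡17; β=2, v≡27 (mod 41); (17|41)=-1, (27|41)=-1; sign (−1)^0·-1^2·-1^0 = +1.
(a,b)_29: α=1, u≡27; β=1, v≡5 (mod 29); (27|29)=-1, (5|29)=+1; sign (−1)^0·-1^1·+1^1 = -1.
(a,b)_13: α=2, u≡8; β=3, v≡6 (mod 13); (8|13)=-1, (6|13)=-1; sign (−1)^0·-1^3·-1^2 = -1.
(-12122, 2678962 / ℚ) ramifies at {2, 13, 19, 29}: a division algebra.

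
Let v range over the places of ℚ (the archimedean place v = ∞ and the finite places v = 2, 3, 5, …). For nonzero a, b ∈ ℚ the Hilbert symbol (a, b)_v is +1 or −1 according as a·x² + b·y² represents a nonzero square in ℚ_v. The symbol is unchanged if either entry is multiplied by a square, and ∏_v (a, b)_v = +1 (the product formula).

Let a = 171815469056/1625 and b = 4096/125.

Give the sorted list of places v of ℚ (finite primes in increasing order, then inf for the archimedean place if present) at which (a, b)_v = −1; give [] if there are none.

[5, 13]

Mod squares: a ≡ 13585, b ≡ 5. Check v ∈ {∞, 2, 5, 7, 11, 13, 19}.
v=13: a=13^-1·(≡11), b=13^0·(≡5) mod 13; (11|13)=-1, (5|13)=-1; (−1)^{-1·0·6}·(-1)^0·(-1)^-1 = -1.
v=5: a=5^-3·(≡2), b=5^-3·(≡1) mod 5; (2|5)=-1, (1|5)=+1; (−1)^{-3·-3·2}·(-1)^-3·(+1)^-3 = -1.
v=11: a=11^1·(≡3), b=11^0·(≡1) mod 11; (3|11)=+1, (1|11)=+1; (−1)^{1·0·5}·(+1)^0·(+1)^1 = +1.
v=2: v_2(a)=24, v_2(b)=12; units ≡ 1, 5 (mod 8); ε·ε+αω+βω = 0·0+24·1+12·0 ≡ 0  ⇒  (a,b)_2 = +1.
v=19: a=19^1·(≡3), b=19^0·(≡1) mod 19; (3|19)=-1, (1|19)=+1; (−1)^{1·0·9}·(-1)^0·(+1)^1 = +1.
v=7: a=7^2·(≡6), b=7^0·(≡6) mod 7; (6|7)=-1, (6|7)=-1; (−1)^{2·0·3}·(-1)^0·(-1)^2 = +1.
v=∞: 13585 > 0 and 5 > 0  ⇒  (a,b)_∞ = +1.
Ram(13585, 5) = {5, 13}; no ℚ_5-point on the conic.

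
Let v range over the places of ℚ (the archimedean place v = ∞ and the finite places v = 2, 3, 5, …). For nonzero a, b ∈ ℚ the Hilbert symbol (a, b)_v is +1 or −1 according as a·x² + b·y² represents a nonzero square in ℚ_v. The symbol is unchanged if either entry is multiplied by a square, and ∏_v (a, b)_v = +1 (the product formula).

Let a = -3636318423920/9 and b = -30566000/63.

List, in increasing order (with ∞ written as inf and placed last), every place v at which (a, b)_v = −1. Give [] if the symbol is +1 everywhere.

(a, b) ≡ (-5515055, -534905) mod (ℚ^×)²; places V = {2, 3, 5, 7, 13, 17, 23, 29, 31, ∞}.
(a,b)_7: α=3, u≡6; β=-1, v≡2 (mod 7); (6|7)=-1, (2|7)=+1; sign (−1)^1·-1^-1·+1^3 = +1.
(a,b)_5: α=1, u≡4; β=3, v≡4 (mod 5); (4|5)=+1, (4|5)=+1; sign (−1)^0·+1^3·+1^1 = +1.
(a,b)_3: α=-2, u≡1; β=-2, v≡1 (mod 3); (1|3)=+1, (1|3)=+1; sign (−1)^0·+1^-2·+1^-2 = +1.
(a,b)_2: α=4, β=4; u≡1, v≡7 (mod 8); ε(u)ε(v)=0·1, αω(v)=4·0, βω(u)=4·0; sum ≡ 0  ⇒  +1.
(a,b)_23: α=1, u≡12; β=0, v≡2 (mod 23); (12|23)=+1, (2|23)=+1; sign (−1)^0·+1^0·+1^1 = +1.
(a,b)_17: α=1, u≡8; β=1, v≡16 (mod 17); (8|17)=+1, (16|17)=+1; sign (−1)^0·+1^1·+1^1 = +1.
(a,b)_∞: sgn(-5515055)=−, sgn(-534905)=−, so -1.
(a,b)_31: α=1, u≡16; β=1, v≡17 (mod 31); (16|31)=+1, (17|31)=-1; sign (−1)^1·+1^1·-1^1 = +1.
(a,b)_29: α=2, u≡28; β=1, v≡1 (mod 29); (28|29)=+1, (1|29)=+1; sign (−1)^0·+1^1·+1^2 = +1.
(a,b)_13: α=1, u≡2; β=0, v≡5 (mod 13); (2|13)=-1, (5|13)=-1; sign (−1)^0·-1^0·-1^1 = -1.
|Ram(-5515055, -534905)| = 2, even; anisotropic at {13, ∞}.

[13, inf]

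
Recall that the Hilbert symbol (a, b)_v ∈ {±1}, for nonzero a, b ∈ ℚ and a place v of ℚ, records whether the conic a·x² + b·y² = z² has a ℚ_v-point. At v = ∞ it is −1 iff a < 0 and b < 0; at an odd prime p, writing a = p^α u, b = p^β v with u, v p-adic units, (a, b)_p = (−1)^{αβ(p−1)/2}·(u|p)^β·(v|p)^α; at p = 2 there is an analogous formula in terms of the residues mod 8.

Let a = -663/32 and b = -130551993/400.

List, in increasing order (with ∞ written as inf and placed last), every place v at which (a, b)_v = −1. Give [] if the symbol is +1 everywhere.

(a, b) ≡ (-1326, -33) mod (ℚ^×)²; places V = {2, 3, 5, 11, 13, 17, ∞}.
(a,b)_13: α=1, u≡11; β=2, v≡8 (mod 13); (11|13)=-1, (8|13)=-1; sign (−1)^0·-1^2·-1^1 = -1.
(a,b)_2: α=-5, β=-4; u≡1, v≡7 (mod 8); ε(u)ε(v)=0·1, αω(v)=-5·0, βω(u)=-4·0; sum ≡ 0  ⇒  +1.
(a,b)_11: α=0, u≡3; β=1, v≡8 (mod 11); (3|11)=+1, (8|11)=-1; sign (−1)^0·+1^1·-1^0 = +1.
(a,b)_17: α=1, u≡11; β=2, v≡8 (mod 17); (11|17)=-1, (8|17)=+1; sign (−1)^0·-1^2·+1^1 = +1.
(a,b)_∞: sgn(-1326)=−, sgn(-33)=−, so -1.
(a,b)_5: α=0, u≡1; β=-2, v≡2 (mod 5); (1|5)=+1, (2|5)=-1; sign (−1)^0·+1^-2·-1^0 = +1.
(a,b)_3: α=1, u≡2; β=5, v≡1 (mod 3); (2|3)=-1, (1|3)=+1; sign (−1)^1·-1^5·+1^1 = +1.
(-1326, -33 / ℚ) ramifies at {13, ∞}: a division algebra.

[13, inf]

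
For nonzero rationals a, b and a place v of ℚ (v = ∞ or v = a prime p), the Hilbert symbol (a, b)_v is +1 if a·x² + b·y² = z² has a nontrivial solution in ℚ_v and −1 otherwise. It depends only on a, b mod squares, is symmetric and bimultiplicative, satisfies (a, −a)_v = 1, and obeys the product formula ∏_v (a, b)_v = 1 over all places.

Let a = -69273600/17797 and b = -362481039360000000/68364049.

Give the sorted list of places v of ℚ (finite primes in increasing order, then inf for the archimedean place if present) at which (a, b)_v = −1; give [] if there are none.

Mod squares: a ≡ -35178, b ≡ -2102061390. Check v ∈ {∞, 2, 3, 5, 11, 13, 17, 19, 29, 37, 41}.
v=∞: -35178 < 0 and -2102061390 < 0  ⇒  (a,b)_∞ = -1.
v=3: a=3^1·(≡1), b=3^5·(≡1) mod 3; (1|3)=+1, (1|3)=+1; (−1)^{1·5·1}·(+1)^5·(+1)^1 = -1.
v=2: v_2(a)=11, v_2(b)=17; units ≡ 3, 1 (mod 8); ε·ε+αω+βω = 1·0+11·0+17·1 ≡ 1  ⇒  (a,b)_2 = -1.
v=5: a=5^2·(≡3), b=5^7·(≡3) mod 5; (3|5)=-1, (3|5)=-1; (−1)^{2·7·2}·(-1)^7·(-1)^2 = -1.
v=29: a=29^0·(≡22), b=29^-2·(≡26) mod 29; (22|29)=+1, (26|29)=-1; (−1)^{0·-2·14}·(+1)^-2·(-1)^0 = +1.
v=37: a=37^-2·(≡30), b=37^-1·(≡2) mod 37; (30|37)=+1, (2|37)=-1; (−1)^{-2·-1·18}·(+1)^-1·(-1)^-2 = +1.
v=17: a=17^0·(≡14), b=17^1·(≡11) mod 17; (14|17)=-1, (11|17)=-1; (−1)^{0·1·8}·(-1)^1·(-1)^0 = -1.
v=11: a=11^1·(≡1), b=11^1·(≡9) mod 11; (1|11)=+1, (9|11)=+1; (−1)^{1·1·5}·(+1)^1·(+1)^1 = -1.
v=13: a=13^-1·(≡5), b=13^-3·(≡10) mod 13; (5|13)=-1, (10|13)=+1; (−1)^{-1·-3·6}·(-1)^-3·(+1)^-1 = -1.
v=41: a=41^1·(≡17), b=41^1·(≡15) mod 41; (17|41)=-1, (15|41)=-1; (−1)^{1·1·20}·(-1)^1·(-1)^1 = +1.
v=19: a=19^0·(≡3), b=19^1·(≡1) mod 19; (3|19)=-1, (1|19)=+1; (−1)^{0·1·9}·(-1)^1·(+1)^0 = -1.
|Ram(-35178, -2102061390)| = 8, even; anisotropic at {2, 3, 5, 11, 13, 17, 19, ∞}.

[2, 3, 5, 11, 13, 17, 19, inf]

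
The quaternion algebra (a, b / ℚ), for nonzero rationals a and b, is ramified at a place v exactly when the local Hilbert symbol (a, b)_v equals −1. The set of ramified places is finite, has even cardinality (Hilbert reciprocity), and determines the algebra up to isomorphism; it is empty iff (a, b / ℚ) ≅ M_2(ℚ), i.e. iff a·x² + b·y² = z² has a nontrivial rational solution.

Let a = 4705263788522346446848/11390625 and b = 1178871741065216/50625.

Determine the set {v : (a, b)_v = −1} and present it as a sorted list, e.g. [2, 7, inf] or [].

[2, 11, 17, 23]

Mod squares: a ≡ 4614973, b ≡ 74. Check v ∈ {∞, 2, 3, 5, 11, 17, 23, 29, 37}.
v=23: a=23^3·(≡11), b=23^2·(≡14) mod 23; (11|23)=-1, (14|23)=-1; (−1)^{3·2·11}·(-1)^2·(-1)^3 = -1.
v=17: a=17^3·(≡15), b=17^2·(≡14) mod 17; (15|17)=+1, (14|17)=-1; (−1)^{3·2·8}·(+1)^2·(-1)^3 = -1.
v=2: v_2(a)=16, v_2(b)=11; units ≡ 5, 5 (mod 8); ε·ε+αω+βω = 0·0+16·1+11·1 ≡ 1  ⇒  (a,b)_2 = -1.
v=3: a=3^-6·(≡1), b=3^-4·(≡2) mod 3; (1|3)=+1, (2|3)=-1; (−1)^{-6·-4·1}·(+1)^-4·(-1)^-6 = +1.
v=5: a=5^-6·(≡2), b=5^-4·(≡1) mod 5; (2|5)=-1, (1|5)=+1; (−1)^{-6·-4·2}·(-1)^-4·(+1)^-6 = +1.
v=∞: 4614973 > 0 and 74 > 0  ⇒  (a,b)_∞ = +1.
v=37: a=37^1·(≡15), b=37^1·(≡14) mod 37; (15|37)=-1, (14|37)=-1; (−1)^{1·1·18}·(-1)^1·(-1)^1 = +1.
v=11: a=11^3·(≡5), b=11^2·(≡7) mod 11; (5|11)=+1, (7|11)=-1; (−1)^{3·2·5}·(+1)^2·(-1)^3 = -1.
v=29: a=29^3·(≡15), b=29^2·(≡9) mod 29; (15|29)=-1, (9|29)=+1; (−1)^{3·2·14}·(-1)^2·(+1)^3 = +1.
(4614973, 74 / ℚ) ramifies at {2, 11, 17, 23}: a division algebra.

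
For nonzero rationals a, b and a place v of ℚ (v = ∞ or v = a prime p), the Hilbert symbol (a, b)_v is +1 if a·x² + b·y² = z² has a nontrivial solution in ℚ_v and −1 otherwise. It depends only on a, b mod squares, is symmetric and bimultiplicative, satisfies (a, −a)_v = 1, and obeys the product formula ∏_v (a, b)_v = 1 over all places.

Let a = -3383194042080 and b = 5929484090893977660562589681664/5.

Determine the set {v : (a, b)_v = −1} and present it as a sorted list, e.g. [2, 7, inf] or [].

[2, 29]

(a, b) ≡ (-3230, 26970) mod (ℚ^×)²; places V = {2, 3, 5, 7, 17, 19, 29, 31, ∞}.
(a,b)_3: α=4, u≡1; β=9, v≡2 (mod 3); (1|3)=+1, (2|3)=-1; sign (−1)^0·+1^9·-1^4 = +1.
(a,b)_5: α=1, u≡4; β=-1, v≡4 (mod 5); (4|5)=+1, (4|5)=+1; sign (−1)^0·+1^-1·+1^1 = +1.
(a,b)_2: α=5, β=11; u≡1, v≡5 (mod 8); ε(u)ε(v)=0·0, αω(v)=5·1, βω(u)=11·0; sum ≡ 1  ⇒  -1.
(a,b)_29: α=2, u≡19; β=5, v≡12 (mod 29); (19|29)=-1, (12|29)=-1; sign (−1)^0·-1^5·-1^2 = -1.
(a,b)_31: α=2, u≡20; β=5, v≡8 (mod 31); (20|31)=+1, (8|31)=+1; sign (−1)^0·+1^5·+1^2 = +1.
(a,b)_19: α=1, u≡11; β=2, v≡17 (mod 19); (11|19)=+1, (17|19)=+1; sign (−1)^0·+1^2·+1^1 = +1.
(a,b)_7: α=0, u≡1; β=4, v≡3 (mod 7); (1|7)=+1, (3|7)=-1; sign (−1)^0·+1^4·-1^0 = +1.
(a,b)_17: α=1, u≡3; β=2, v≡13 (mod 17); (3|17)=-1, (13|17)=+1; sign (−1)^0·-1^2·+1^1 = +1.
(a,b)_∞: sgn(-3230)=−, sgn(26970)=+, so +1.
(-3230, 26970 / ℚ) ramifies at {2, 29}: a division algebra.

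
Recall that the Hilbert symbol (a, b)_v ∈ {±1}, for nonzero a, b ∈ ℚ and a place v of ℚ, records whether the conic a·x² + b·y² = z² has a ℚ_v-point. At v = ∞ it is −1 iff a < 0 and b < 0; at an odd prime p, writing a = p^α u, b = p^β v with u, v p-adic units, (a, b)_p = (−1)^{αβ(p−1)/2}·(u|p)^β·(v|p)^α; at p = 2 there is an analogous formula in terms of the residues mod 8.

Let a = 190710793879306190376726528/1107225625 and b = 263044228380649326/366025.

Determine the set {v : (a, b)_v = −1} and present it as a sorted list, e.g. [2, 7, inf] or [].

[2, 13, 19, 29]

Mod squares: a ≡ 494247, b ≡ 46. Check v ∈ {∞, 2, 3, 5, 11, 13, 17, 19, 23, 29}.
v=5: a=5^-4·(≡3), b=5^-2·(≡1) mod 5; (3|5)=-1, (1|5)=+1; (−1)^{-4·-2·2}·(-1)^-2·(+1)^-4 = +1.
v=23: a=23^5·(≡11), b=23^3·(≡13) mod 23; (11|23)=-1, (13|23)=+1; (−1)^{5·3·11}·(-1)^3·(+1)^5 = +1.
v=∞: 494247 > 0 and 46 > 0  ⇒  (a,b)_∞ = +1.
v=2: v_2(a)=12, v_2(b)=1; units ≡ 7, 7 (mod 8); ε·ε+αω+βω = 1·1+12·0+1·0 ≡ 1  ⇒  (a,b)_2 = -1.
v=3: a=3^9·(≡1), b=3^6·(≡1) mod 3; (1|3)=+1, (1|3)=+1; (−1)^{9·6·1}·(+1)^6·(+1)^9 = +1.
v=17: a=17^0·(≡7), b=17^2·(≡14) mod 17; (7|17)=-1, (14|17)=-1; (−1)^{0·2·8}·(-1)^2·(-1)^0 = +1.
v=29: a=29^3·(≡1), b=29^2·(≡27) mod 29; (1|29)=+1, (27|29)=-1; (−1)^{3·2·14}·(+1)^2·(-1)^3 = -1.
v=19: a=19^3·(≡12), b=19^2·(≡12) mod 19; (12|19)=-1, (12|19)=-1; (−1)^{3·2·9}·(-1)^2·(-1)^3 = -1.
v=13: a=13^3·(≡7), b=13^2·(≡11) mod 13; (7|13)=-1, (11|13)=-1; (−1)^{3·2·6}·(-1)^2·(-1)^3 = -1.
v=11: a=11^-6·(≡2), b=11^-4·(≡2) mod 11; (2|11)=-1, (2|11)=-1; (−1)^{-6·-4·5}·(-1)^-4·(-1)^-6 = +1.
|Ram(494247, 46)| = 4, even; anisotropic at {2, 13, 19, 29}.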